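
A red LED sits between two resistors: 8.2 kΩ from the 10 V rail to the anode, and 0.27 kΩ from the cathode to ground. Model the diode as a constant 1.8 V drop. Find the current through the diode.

The two resistors are in series with the diode, so KVL gives 10 = I·8.2 + 1.8 + I·0.27.
I = (10 − 1.8) / (8.2 + 0.27) kΩ = 8.2 / 8.47 = 0.968 mA.

I ≈ 0.97 mA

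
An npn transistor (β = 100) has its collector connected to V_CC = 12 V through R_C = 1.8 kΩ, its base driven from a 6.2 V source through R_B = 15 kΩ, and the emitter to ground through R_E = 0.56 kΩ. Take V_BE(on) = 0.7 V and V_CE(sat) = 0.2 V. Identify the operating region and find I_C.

Assume active: I_B = (6.2 − 0.7)/(15 + 101×0.56) = 0.0769 mA, I_C = β·I_B = 7.69 mA.
Then V_CE = 12 − 7.69×1.8 − 7.76×0.56 = -6.18 V < 0.2 V — the active assumption fails.
Re-solve with V_CE = 0.2 V. KCL at the emitter: V_E/R_E = (V_BB−0.7−V_E)/R_B + (V_CC−0.2−V_E)/R_C, giving V_E = 2.87 V.
I_C = (V_CC − 0.2 − V_E)/R_C = (11.8 − 2.87)/1.8 = 4.96 mA.
Check: I_B = (5.5 − 2.87)/15 = 0.175 mA, and β·I_B = 17.5 mA > I_C, confirming saturation.

saturation; I_C ≈ 5 mA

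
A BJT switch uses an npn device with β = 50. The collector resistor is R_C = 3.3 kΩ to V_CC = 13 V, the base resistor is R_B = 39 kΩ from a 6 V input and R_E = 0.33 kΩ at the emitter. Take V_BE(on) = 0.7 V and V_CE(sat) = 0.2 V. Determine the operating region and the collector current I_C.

saturation; I_C ≈ 3.5 mA

Assume active: I_B = (6 − 0.7)/(39 + 51×0.33) = 0.0949 mA, I_C = β·I_B = 4.75 mA.
Then V_CE = 13 − 4.75×3.3 − 4.84×0.33 = -4.26 V < 0.2 V — the active assumption fails.
Re-solve with V_CE = 0.2 V. KCL at the emitter: V_E/R_E = (V_BB−0.7−V_E)/R_B + (V_CC−0.2−V_E)/R_C, giving V_E = 1.2 V.
I_C = (V_CC − 0.2 − V_E)/R_C = (12.8 − 1.2)/3.3 = 3.52 mA.
Check: I_B = (5.3 − 1.2)/39 = 0.105 mA, and β·I_B = 5.26 mA > I_C, confirming saturation.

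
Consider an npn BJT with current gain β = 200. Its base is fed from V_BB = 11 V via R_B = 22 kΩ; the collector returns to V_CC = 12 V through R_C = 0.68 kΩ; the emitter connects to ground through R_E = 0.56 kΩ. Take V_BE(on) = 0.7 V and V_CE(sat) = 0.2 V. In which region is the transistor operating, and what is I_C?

Assume active: I_B = (11 − 0.7)/(22 + 201×0.56) = 0.0765 mA, I_C = β·I_B = 15.3 mA.
Then V_CE = 12 − 15.3×0.68 − 15.4×0.56 = -7.03 V < 0.2 V — the active assumption fails.
Re-solve with V_CE = 0.2 V. KCL at the emitter: V_E/R_E = (V_BB−0.7−V_E)/R_B + (V_CC−0.2−V_E)/R_C, giving V_E = 5.4 V.
I_C = (V_CC − 0.2 − V_E)/R_C = (11.8 − 5.4)/0.68 = 9.42 mA.
Check: I_B = (10.3 − 5.4)/22 = 0.223 mA, and β·I_B = 44.6 mA > I_C, confirming saturation.

saturation; I_C ≈ 9.4 mA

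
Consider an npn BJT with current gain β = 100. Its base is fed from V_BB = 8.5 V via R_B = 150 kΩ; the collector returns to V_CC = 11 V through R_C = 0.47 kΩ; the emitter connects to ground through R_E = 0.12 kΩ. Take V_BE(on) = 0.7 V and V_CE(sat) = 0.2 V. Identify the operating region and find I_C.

active; I_C ≈ 4.8 mA

Assume active. Base-emitter loop: I_B = (V_BB − V_BE)/(R_B + (β+1)R_E) = (8.5 − 0.7)/(150 + 101×0.12) = 0.0481 mA.
I_C = β·I_B = 100×0.0481 = 4.81 mA.
V_CE = V_CC − I_C·R_C − I_E·R_E = 11 − 4.81×0.47 − 4.86×0.12 = 8.16 V > V_CE(sat), so the active-region assumption holds.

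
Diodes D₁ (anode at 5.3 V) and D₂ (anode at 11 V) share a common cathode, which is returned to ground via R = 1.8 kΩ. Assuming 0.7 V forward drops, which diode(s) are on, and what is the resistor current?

Assume both conduct. Then node N would need to be at both 5.3−0.7 = 4.6 V and 11−0.7 = 10.3 V, which is impossible.
Assume only D₂ conducts: V_N = 11 − 0.7 = 10.3 V, so I_R = 10.3/1.8 = 5.72 mA.
Check D₁: its anode-to-cathode voltage is 5.3 − 10.3 = -5 V < 0.7 V, so it is off. The assumption is consistent.

Only D₂ conducts; I_R ≈ 5.7 mA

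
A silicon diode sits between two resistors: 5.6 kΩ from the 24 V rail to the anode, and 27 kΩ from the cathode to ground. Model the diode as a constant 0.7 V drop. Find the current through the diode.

I ≈ 0.71 mA

The two resistors are in series with the diode, so KVL gives 24 = I·5.6 + 0.7 + I·27.
I = (24 − 0.7) / (5.6 + 27) kΩ = 23.3 / 32.6 = 0.715 mA.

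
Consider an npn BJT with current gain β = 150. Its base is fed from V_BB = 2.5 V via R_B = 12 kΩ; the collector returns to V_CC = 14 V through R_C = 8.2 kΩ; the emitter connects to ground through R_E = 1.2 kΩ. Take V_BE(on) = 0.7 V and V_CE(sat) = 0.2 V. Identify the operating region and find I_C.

Assume active. Base-emitter loop: I_B = (V_BB − V_BE)/(R_B + (β+1)R_E) = (2.5 − 0.7)/(12 + 151×1.2) = 0.00932 mA.
I_C = β·I_B = 150×0.00932 = 1.4 mA.
V_CE = V_CC − I_C·R_C − I_E·R_E = 14 − 1.4×8.2 − 1.41×1.2 = 0.852 V > V_CE(sat), so the active-region assumption holds.

active; I_C ≈ 1.4 mA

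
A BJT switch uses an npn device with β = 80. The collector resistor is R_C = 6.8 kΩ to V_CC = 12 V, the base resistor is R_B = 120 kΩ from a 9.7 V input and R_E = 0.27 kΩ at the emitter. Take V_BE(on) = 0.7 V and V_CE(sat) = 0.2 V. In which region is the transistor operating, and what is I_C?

saturation; I_C ≈ 1.7 mA

Assume active: I_B = (9.7 − 0.7)/(120 + 81×0.27) = 0.0634 mA, I_C = β·I_B = 5.08 mA.
Then V_CE = 12 − 5.08×6.8 − 5.14×0.27 = -23.9 V < 0.2 V — the active assumption fails.
Re-solve with V_CE = 0.2 V. KCL at the emitter: V_E/R_E = (V_BB−0.7−V_E)/R_B + (V_CC−0.2−V_E)/R_C, giving V_E = 0.469 V.
I_C = (V_CC − 0.2 − V_E)/R_C = (11.8 − 0.469)/6.8 = 1.67 mA.
Check: I_B = (9 − 0.469)/120 = 0.0711 mA, and β·I_B = 5.69 mA > I_C, confirming saturation.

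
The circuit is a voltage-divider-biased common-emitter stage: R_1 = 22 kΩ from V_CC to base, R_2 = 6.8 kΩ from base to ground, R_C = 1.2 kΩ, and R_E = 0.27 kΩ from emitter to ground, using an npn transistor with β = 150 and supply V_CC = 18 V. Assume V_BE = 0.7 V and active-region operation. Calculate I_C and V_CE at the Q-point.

I_C ≈ 12 mA, V_CE ≈ 0.95 V

Thevenize the base divider: V_Th = V_CC·R_2/(R_1+R_2) = 18×6.8/28.8 = 4.25 V, R_Th = R_1‖R_2 = 5.19 kΩ.
Base-emitter loop: V_Th = I_B·R_Th + V_BE + (β+1)I_B·R_E, so I_B = (4.25 − 0.7) / (5.19 + 151×0.27) = 0.0772 mA.
I_C = β·I_B = 150×0.0772 = 11.6 mA, and I_E = (β+1)I_B = 11.7 mA.
V_CE = V_CC − I_C·R_C − I_E·R_E = 18 − 11.6×1.2 − 11.7×0.27 = 0.949 V.
V_CE = 0.949 V > 0.2 V confirms active-region operation.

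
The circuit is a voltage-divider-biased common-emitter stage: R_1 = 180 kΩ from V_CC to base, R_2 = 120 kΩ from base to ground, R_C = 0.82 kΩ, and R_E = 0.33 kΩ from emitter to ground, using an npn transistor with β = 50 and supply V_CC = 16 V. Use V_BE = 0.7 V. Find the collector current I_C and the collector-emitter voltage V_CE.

Thevenize the base divider: V_Th = V_CC·R_2/(R_1+R_2) = 16×120/300 = 6.4 V, R_Th = R_1‖R_2 = 72 kΩ.
Base-emitter loop: V_Th = I_B·R_Th + V_BE + (β+1)I_B·R_E, so I_B = (6.4 − 0.7) / (72 + 51×0.33) = 0.0642 mA.
I_C = β·I_B = 50×0.0642 = 3.21 mA, and I_E = (β+1)I_B = 3.27 mA.
V_CE = V_CC − I_C·R_C − I_E·R_E = 16 − 3.21×0.82 − 3.27×0.33 = 12.3 V.
V_CE = 12.3 V > 0.2 V confirms active-region operation.

I_C ≈ 3.2 mA, V_CE ≈ 12 V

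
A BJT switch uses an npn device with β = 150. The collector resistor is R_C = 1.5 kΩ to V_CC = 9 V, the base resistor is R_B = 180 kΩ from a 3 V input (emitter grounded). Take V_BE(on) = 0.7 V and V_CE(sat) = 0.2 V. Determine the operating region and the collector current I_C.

active; I_C ≈ 1.9 mA

Assume active. Base-emitter loop: I_B = (V_BB − V_BE)/R_B = (3 − 0.7)/180 = 0.0128 mA.
I_C = β·I_B = 150×0.0128 = 1.92 mA.
V_CE = V_CC − I_C·R_C = 9 − 1.92×1.5 = 6.12 V > V_CE(sat), so the active-region assumption holds.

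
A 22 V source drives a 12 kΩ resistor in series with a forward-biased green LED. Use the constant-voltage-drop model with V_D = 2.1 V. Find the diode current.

I ≈ 1.7 mA

KVL around the loop: 22 = V_D + I·R = 2.1 + I × 12 kΩ.
So I = (22 − 2.1) / 12 kΩ = 19.9 / 12 = 1.66 mA.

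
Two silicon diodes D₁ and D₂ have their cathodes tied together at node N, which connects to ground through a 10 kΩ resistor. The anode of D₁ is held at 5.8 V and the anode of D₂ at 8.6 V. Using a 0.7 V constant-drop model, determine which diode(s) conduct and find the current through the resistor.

Only D₂ conducts; I_R ≈ 0.79 mA

Assume both conduct. Then node N would need to be at both 5.8−0.7 = 5.1 V and 8.6−0.7 = 7.9 V, which is impossible.
Assume only D₂ conducts: V_N = 8.6 − 0.7 = 7.9 V, so I_R = 7.9/10 = 0.79 mA.
Check D₁: its anode-to-cathode voltage is 5.8 − 7.9 = -2.1 V < 0.7 V, so it is off. The assumption is consistent.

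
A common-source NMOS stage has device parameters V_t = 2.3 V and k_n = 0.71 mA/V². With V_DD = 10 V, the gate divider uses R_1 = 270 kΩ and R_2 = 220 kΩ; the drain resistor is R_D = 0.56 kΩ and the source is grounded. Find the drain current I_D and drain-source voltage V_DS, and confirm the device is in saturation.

I_D ≈ 1.7 mA, V_DS ≈ 9 V

V_G = V_DD·R_2/(R_1+R_2) = 10×220/490 = 4.49 V. With the source grounded, V_GS = V_G = 4.49 V.
Assume saturation: I_D = (k_n/2)(V_GS − V_t)² = (0.71/2)×(4.49 − 2.3)² = 0.355×2.19² = 1.7 mA.
V_DS = V_DD − I_D·R_D = 10 − 1.7×0.56 = 9.05 V.
Saturation requires V_DS ≥ V_GS − V_t = 2.19 V; 9.05 ≥ 2.19 ✓.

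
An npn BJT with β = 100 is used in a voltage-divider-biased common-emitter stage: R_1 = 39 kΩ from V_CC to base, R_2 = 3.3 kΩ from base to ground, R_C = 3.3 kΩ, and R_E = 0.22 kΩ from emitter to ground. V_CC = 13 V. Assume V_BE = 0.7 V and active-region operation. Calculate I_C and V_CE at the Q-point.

I_C ≈ 1.2 mA, V_CE ≈ 8.6 V

Thevenize the base divider: V_Th = V_CC·R_2/(R_1+R_2) = 13×3.3/42.3 = 1.01 V, R_Th = R_1‖R_2 = 3.04 kΩ.
Base-emitter loop: V_Th = I_B·R_Th + V_BE + (β+1)I_B·R_E, so I_B = (1.01 − 0.7) / (3.04 + 101×0.22) = 0.0124 mA.
I_C = β·I_B = 100×0.0124 = 1.24 mA, and I_E = (β+1)I_B = 1.26 mA.
V_CE = V_CC − I_C·R_C − I_E·R_E = 13 − 1.24×3.3 − 1.26×0.22 = 8.62 V.
V_CE = 8.62 V > 0.2 V confirms active-region operation.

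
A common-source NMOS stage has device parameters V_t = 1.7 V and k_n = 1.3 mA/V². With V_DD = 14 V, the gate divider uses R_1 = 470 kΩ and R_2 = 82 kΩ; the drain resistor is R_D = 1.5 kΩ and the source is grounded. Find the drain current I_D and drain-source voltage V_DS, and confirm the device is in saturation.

V_G = V_DD·R_2/(R_1+R_2) = 14×82/552 = 2.08 V. With the source grounded, V_GS = V_G = 2.08 V.
Assume saturation: I_D = (k_n/2)(V_GS − V_t)² = (1.3/2)×(2.08 − 1.7)² = 0.65×0.38² = 0.0937 mA.
V_DS = V_DD − I_D·R_D = 14 − 0.0937×1.5 = 13.9 V.
Saturation requires V_DS ≥ V_GS − V_t = 0.38 V; 13.9 ≥ 0.38 ✓.

I_D ≈ 0.094 mA, V_DS ≈ 14 V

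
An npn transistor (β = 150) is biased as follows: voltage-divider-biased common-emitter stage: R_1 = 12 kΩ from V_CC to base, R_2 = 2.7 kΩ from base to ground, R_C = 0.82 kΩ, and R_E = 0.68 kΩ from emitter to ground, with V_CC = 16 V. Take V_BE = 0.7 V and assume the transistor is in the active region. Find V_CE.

V_CE ≈ 11 V

Thevenize the base divider: V_Th = V_CC·R_2/(R_1+R_2) = 16×2.7/14.7 = 2.94 V, R_Th = R_1‖R_2 = 2.2 kΩ.
Base-emitter loop: V_Th = I_B·R_Th + V_BE + (β+1)I_B·R_E, so I_B = (2.94 − 0.7) / (2.2 + 151×0.68) = 0.0213 mA.
I_C = β·I_B = 150×0.0213 = 3.2 mA, and I_E = (β+1)I_B = 3.22 mA.
V_CE = V_CC − I_C·R_C − I_E·R_E = 16 − 3.2×0.82 − 3.22×0.68 = 11.2 V.
V_CE = 11.2 V > 0.2 V confirms active-region operation.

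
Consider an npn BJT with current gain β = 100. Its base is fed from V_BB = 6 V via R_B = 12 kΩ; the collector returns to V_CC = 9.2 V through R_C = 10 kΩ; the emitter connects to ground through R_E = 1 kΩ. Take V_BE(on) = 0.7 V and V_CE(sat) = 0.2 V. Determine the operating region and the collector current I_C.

Assume active: I_B = (6 − 0.7)/(12 + 101×1) = 0.0469 mA, I_C = β·I_B = 4.69 mA.
Then V_CE = 9.2 − 4.69×10 − 4.74×1 = -42.4 V < 0.2 V — the active assumption fails.
Re-solve with V_CE = 0.2 V. KCL at the emitter: V_E/R_E = (V_BB−0.7−V_E)/R_B + (V_CC−0.2−V_E)/R_C, giving V_E = 1.13 V.
I_C = (V_CC − 0.2 − V_E)/R_C = (9 − 1.13)/10 = 0.787 mA.
Check: I_B = (5.3 − 1.13)/12 = 0.347 mA, and β·I_B = 34.7 mA > I_C, confirming saturation.

saturation; I_C ≈ 0.79 mA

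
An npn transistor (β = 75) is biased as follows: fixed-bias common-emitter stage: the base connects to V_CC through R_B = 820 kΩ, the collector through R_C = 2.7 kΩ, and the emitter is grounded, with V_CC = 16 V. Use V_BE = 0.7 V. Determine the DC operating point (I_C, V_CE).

I_C ≈ 1.4 mA, V_CE ≈ 12 V

Base loop: V_CC = I_B·R_B + V_BE, so I_B = (16 − 0.7)/820 kΩ = 0.0187 mA.
In the active region I_C = β·I_B = 75 × 0.0187 = 1.4 mA.
Collector loop: V_CE = V_CC − I_C·R_C = 16 − 1.4×2.7 = 12.2 V.
Since V_CE = 12.2 V > V_CE(sat) ≈ 0.2 V, the transistor is in the active region as assumed.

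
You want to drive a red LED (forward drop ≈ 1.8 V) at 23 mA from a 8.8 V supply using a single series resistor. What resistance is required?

R ≈ 0.3 kΩ

The resistor drops V_S − V_D = 8.8 − 1.8 = 7 V at 23 mA.
R = 7 V / 23 mA = 0.304 kΩ.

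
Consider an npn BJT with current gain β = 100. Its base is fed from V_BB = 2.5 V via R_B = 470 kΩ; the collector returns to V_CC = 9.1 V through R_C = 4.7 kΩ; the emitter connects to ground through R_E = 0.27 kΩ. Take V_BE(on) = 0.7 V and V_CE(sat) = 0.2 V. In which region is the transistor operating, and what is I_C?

Assume active. Base-emitter loop: I_B = (V_BB − V_BE)/(R_B + (β+1)R_E) = (2.5 − 0.7)/(470 + 101×0.27) = 0.00362 mA.
I_C = β·I_B = 100×0.00362 = 0.362 mA.
V_CE = V_CC − I_C·R_C − I_E·R_E = 9.1 − 0.362×4.7 − 0.366×0.27 = 7.3 V > V_CE(sat), so the active-region assumption holds.

active; I_C ≈ 0.36 mA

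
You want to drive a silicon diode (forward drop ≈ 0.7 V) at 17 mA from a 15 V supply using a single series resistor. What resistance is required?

The resistor drops V_S − V_D = 15 − 0.7 = 14.3 V at 17 mA.
R = 14.3 V / 17 mA = 0.841 kΩ.

R ≈ 0.84 kΩ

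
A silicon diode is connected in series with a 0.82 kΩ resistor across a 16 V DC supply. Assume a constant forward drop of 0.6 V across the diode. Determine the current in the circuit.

KVL around the loop: 16 = V_D + I·R = 0.6 + I × 0.82 kΩ.
So I = (16 − 0.6) / 0.82 kΩ = 15.4 / 0.82 = 18.8 mA.

I ≈ 19 mA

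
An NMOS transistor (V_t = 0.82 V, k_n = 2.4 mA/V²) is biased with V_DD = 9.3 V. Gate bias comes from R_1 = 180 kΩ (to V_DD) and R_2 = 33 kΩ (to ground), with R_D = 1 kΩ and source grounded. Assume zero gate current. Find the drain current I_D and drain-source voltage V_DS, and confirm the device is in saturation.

I_D ≈ 0.46 mA, V_DS ≈ 8.8 V

V_G = V_DD·R_2/(R_1+R_2) = 9.3×33/213 = 1.44 V. With the source grounded, V_GS = V_G = 1.44 V.
Assume saturation: I_D = (k_n/2)(V_GS − V_t)² = (2.4/2)×(1.44 − 0.82)² = 1.2×0.621² = 0.463 mA.
V_DS = V_DD − I_D·R_D = 9.3 − 0.463×1 = 8.84 V.
Saturation requires V_DS ≥ V_GS − V_t = 0.621 V; 8.84 ≥ 0.621 ✓.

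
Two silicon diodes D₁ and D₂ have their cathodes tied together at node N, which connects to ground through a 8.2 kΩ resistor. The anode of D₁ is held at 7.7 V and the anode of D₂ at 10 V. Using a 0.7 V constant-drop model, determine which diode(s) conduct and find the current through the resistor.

Assume both conduct. Then node N would need to be at both 7.7−0.7 = 7 V and 10−0.7 = 9.3 V, which is impossible.
Assume only D₂ conducts: V_N = 10 − 0.7 = 9.3 V, so I_R = 9.3/8.2 = 1.13 mA.
Check D₁: its anode-to-cathode voltage is 7.7 − 9.3 = -1.6 V < 0.7 V, so it is off. The assumption is consistent.

Only D₂ conducts; I_R ≈ 1.1 mA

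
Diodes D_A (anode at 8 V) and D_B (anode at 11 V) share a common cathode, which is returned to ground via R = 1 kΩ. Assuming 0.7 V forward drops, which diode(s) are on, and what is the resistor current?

Only D_B conducts; I_R ≈ 10 mA

Assume both conduct. Then node N would need to be at both 8−0.7 = 7.3 V and 11−0.7 = 10.3 V, which is impossible.
Assume only D_B conducts: V_N = 11 − 0.7 = 10.3 V, so I_R = 10.3/1 = 10.3 mA.
Check D_A: its anode-to-cathode voltage is 8 − 10.3 = -2.3 V < 0.7 V, so it is off. The assumption is consistent.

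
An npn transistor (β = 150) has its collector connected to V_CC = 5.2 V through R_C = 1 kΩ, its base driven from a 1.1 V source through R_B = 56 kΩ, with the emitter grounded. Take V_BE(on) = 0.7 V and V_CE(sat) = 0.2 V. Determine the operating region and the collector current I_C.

active; I_C ≈ 1.1 mA

Assume active. Base-emitter loop: I_B = (V_BB − V_BE)/R_B = (1.1 − 0.7)/56 = 0.00714 mA.
I_C = β·I_B = 150×0.00714 = 1.07 mA.
V_CE = V_CC − I_C·R_C = 5.2 − 1.07×1 = 4.13 V > V_CE(sat), so the active-region assumption holds.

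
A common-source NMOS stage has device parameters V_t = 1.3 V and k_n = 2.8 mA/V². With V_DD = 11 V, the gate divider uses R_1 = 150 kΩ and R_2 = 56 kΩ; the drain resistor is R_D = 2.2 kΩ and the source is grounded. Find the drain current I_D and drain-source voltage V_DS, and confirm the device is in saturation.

I_D ≈ 4 mA, V_DS ≈ 2.2 V

V_G = V_DD·R_2/(R_1+R_2) = 11×56/206 = 2.99 V. With the source grounded, V_GS = V_G = 2.99 V.
Assume saturation: I_D = (k_n/2)(V_GS − V_t)² = (2.8/2)×(2.99 − 1.3)² = 1.4×1.69² = 4 mA.
V_DS = V_DD − I_D·R_D = 11 − 4×2.2 = 2.2 V.
Saturation requires V_DS ≥ V_GS − V_t = 1.69 V; 2.2 ≥ 1.69 ✓.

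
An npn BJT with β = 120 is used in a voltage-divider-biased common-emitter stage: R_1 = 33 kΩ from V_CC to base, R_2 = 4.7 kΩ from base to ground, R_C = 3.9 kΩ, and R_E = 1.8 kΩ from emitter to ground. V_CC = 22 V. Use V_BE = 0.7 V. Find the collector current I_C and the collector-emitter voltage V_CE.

I_C ≈ 1.1 mA, V_CE ≈ 16 V

Thevenize the base divider: V_Th = V_CC·R_2/(R_1+R_2) = 22×4.7/37.7 = 2.74 V, R_Th = R_1‖R_2 = 4.11 kΩ.
Base-emitter loop: V_Th = I_B·R_Th + V_BE + (β+1)I_B·R_E, so I_B = (2.74 − 0.7) / (4.11 + 121×1.8) = 0.0092 mA.
I_C = β·I_B = 120×0.0092 = 1.1 mA, and I_E = (β+1)I_B = 1.11 mA.
V_CE = V_CC − I_C·R_C − I_E·R_E = 22 − 1.1×3.9 − 1.11×1.8 = 15.7 V.
V_CE = 15.7 V > 0.2 V confirms active-region operation.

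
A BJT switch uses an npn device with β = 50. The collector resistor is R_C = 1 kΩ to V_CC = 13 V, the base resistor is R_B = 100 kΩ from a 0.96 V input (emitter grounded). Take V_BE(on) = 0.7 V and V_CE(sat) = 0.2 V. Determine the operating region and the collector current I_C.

active; I_C ≈ 0.13 mA

Assume active. Base-emitter loop: I_B = (V_BB − V_BE)/R_B = (0.96 − 0.7)/100 = 0.0026 mA.
I_C = β·I_B = 50×0.0026 = 0.13 mA.
V_CE = V_CC − I_C·R_C = 13 − 0.13×1 = 12.9 V > V_CE(sat), so the active-region assumption holds.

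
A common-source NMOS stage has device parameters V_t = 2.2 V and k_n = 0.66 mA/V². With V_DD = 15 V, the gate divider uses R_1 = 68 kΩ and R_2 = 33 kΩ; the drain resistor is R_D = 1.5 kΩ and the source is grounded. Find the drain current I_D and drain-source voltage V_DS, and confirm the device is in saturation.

V_G = V_DD·R_2/(R_1+R_2) = 15×33/101 = 4.9 V. With the source grounded, V_GS = V_G = 4.9 V.
Assume saturation: I_D = (k_n/2)(V_GS − V_t)² = (0.66/2)×(4.9 − 2.2)² = 0.33×2.7² = 2.41 mA.
V_DS = V_DD − I_D·R_D = 15 − 2.41×1.5 = 11.4 V.
Saturation requires V_DS ≥ V_GS − V_t = 2.7 V; 11.4 ≥ 2.7 ✓.

I_D ≈ 2.4 mA, V_DS ≈ 11 V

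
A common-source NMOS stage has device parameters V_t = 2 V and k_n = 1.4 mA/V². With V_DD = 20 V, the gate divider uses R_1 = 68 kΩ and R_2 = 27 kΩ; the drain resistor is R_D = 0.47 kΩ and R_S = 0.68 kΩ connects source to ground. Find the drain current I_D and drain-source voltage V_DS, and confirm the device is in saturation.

V_G = V_DD·R_2/(R_1+R_2) = 20×27/95 = 5.68 V.
Assume saturation: I_D = (k_n/2)(V_GS − V_t)² with V_GS = V_G − I_D·R_S = 5.68 − 0.68·I_D.
Substituting gives 0.324·I_D² − 4.51·I_D + 9.5 = 0, with roots I_D = 2.59 or 11.3 mA.
The root I_D = 11.3 mA gives V_GS = -2.02 V ≤ V_t, so take I_D = 2.59 mA.
Then V_GS = 3.92 V and V_DS = V_DD − I_D(R_D+R_S) = 20 − 2.59×1.15 = 17 V.
Saturation requires V_DS ≥ V_GS − V_t = 1.92 V; 17 ≥ 1.92 ✓.

I_D ≈ 2.6 mA, V_DS ≈ 17 V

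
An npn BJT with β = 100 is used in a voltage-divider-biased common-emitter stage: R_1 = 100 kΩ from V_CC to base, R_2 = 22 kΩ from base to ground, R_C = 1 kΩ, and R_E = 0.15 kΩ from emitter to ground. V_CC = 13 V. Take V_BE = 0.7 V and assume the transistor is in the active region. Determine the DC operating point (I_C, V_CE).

I_C ≈ 5 mA, V_CE ≈ 7.3 V

Thevenize the base divider: V_Th = V_CC·R_2/(R_1+R_2) = 13×22/122 = 2.34 V, R_Th = R_1‖R_2 = 18 kΩ.
Base-emitter loop: V_Th = I_B·R_Th + V_BE + (β+1)I_B·R_E, so I_B = (2.34 − 0.7) / (18 + 101×0.15) = 0.0496 mA.
I_C = β·I_B = 100×0.0496 = 4.96 mA, and I_E = (β+1)I_B = 5 mA.
V_CE = V_CC − I_C·R_C − I_E·R_E = 13 − 4.96×1 − 5×0.15 = 7.29 V.
V_CE = 7.29 V > 0.2 V confirms active-region operation.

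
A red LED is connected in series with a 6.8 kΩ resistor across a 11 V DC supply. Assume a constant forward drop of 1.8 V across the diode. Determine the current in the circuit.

KVL around the loop: 11 = V_D + I·R = 1.8 + I × 6.8 kΩ.
So I = (11 − 1.8) / 6.8 kΩ = 9.2 / 6.8 = 1.35 mA.

I ≈ 1.4 mA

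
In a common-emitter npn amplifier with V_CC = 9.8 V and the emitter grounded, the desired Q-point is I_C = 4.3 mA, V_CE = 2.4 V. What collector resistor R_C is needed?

Collector loop: V_CC = I_C·R_C + V_CE.
R_C = (V_CC − V_CE)/I_C = (9.8 − 2.4)/4.3 = 1.72 kΩ.

R_C ≈ 1.7 kΩ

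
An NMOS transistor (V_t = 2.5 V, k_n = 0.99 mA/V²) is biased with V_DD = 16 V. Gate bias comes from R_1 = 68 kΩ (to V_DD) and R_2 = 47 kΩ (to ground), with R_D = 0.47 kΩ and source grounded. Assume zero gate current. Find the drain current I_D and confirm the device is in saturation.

V_G = V_DD·R_2/(R_1+R_2) = 16×47/115 = 6.54 V. With the source grounded, V_GS = V_G = 6.54 V.
Assume saturation: I_D = (k_n/2)(V_GS − V_t)² = (0.99/2)×(6.54 − 2.5)² = 0.495×4.04² = 8.08 mA.
V_DS = V_DD − I_D·R_D = 16 − 8.08×0.47 = 12.2 V.
Saturation requires V_DS ≥ V_GS − V_t = 4.04 V; 12.2 ≥ 4.04 ✓.

I_D ≈ 8.1 mA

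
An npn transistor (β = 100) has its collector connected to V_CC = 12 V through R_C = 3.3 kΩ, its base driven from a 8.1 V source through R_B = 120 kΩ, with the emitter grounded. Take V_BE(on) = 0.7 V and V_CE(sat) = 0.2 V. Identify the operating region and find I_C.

saturation; I_C ≈ 3.6 mA

Assume active: I_B = (8.1 − 0.7)/120 = 0.0617 mA, giving I_C = β·I_B = 6.17 mA.
But then V_CE = 12 − 6.17×3.3 = -8.35 V < V_CE(sat) = 0.2 V — impossible in the active region.
So the transistor is saturated. With V_CE = 0.2 V, I_C = (V_CC − 0.2)/R_C = 11.8/3.3 = 3.58 mA.
Check: β·I_B = 6.17 mA > I_C = 3.58 mA, confirming saturation.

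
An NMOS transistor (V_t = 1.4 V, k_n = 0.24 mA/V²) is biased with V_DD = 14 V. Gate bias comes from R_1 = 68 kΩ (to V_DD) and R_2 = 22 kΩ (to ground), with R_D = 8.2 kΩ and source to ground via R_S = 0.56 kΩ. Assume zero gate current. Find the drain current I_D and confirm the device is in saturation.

V_G = V_DD·R_2/(R_1+R_2) = 14×22/90 = 3.42 V.
Assume saturation: I_D = (k_n/2)(V_GS − V_t)² with V_GS = V_G − I_D·R_S = 3.42 − 0.56·I_D.
Substituting gives 0.0376·I_D² − 1.27·I_D + 0.491 = 0, with roots I_D = 0.39 or 33.4 mA.
The root I_D = 33.4 mA gives V_GS = -15.3 V ≤ V_t, so take I_D = 0.39 mA.
Then V_GS = 3.2 V and V_DS = V_DD − I_D(R_D+R_S) = 14 − 0.39×8.76 = 10.6 V.
Saturation requires V_DS ≥ V_GS − V_t = 1.8 V; 10.6 ≥ 1.8 ✓.

I_D ≈ 0.39 mA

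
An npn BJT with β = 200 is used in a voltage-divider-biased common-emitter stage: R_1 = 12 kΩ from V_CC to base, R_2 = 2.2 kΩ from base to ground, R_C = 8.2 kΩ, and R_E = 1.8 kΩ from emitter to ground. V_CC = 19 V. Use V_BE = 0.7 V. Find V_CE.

V_CE ≈ 6.6 V

Thevenize the base divider: V_Th = V_CC·R_2/(R_1+R_2) = 19×2.2/14.2 = 2.94 V, R_Th = R_1‖R_2 = 1.86 kΩ.
Base-emitter loop: V_Th = I_B·R_Th + V_BE + (β+1)I_B·R_E, so I_B = (2.94 − 0.7) / (1.86 + 201×1.8) = 0.00617 mA.
I_C = β·I_B = 200×0.00617 = 1.23 mA, and I_E = (β+1)I_B = 1.24 mA.
V_CE = V_CC − I_C·R_C − I_E·R_E = 19 − 1.23×8.2 − 1.24×1.8 = 6.65 V.
V_CE = 6.65 V > 0.2 V confirms active-region operation.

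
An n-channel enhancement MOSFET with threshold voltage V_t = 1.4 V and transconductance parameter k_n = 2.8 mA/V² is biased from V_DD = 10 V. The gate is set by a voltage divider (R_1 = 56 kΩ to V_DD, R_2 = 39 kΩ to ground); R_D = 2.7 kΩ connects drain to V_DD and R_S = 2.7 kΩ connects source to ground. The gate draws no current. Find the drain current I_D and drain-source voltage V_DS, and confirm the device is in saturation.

I_D ≈ 0.73 mA, V_DS ≈ 6 V

V_G = V_DD·R_2/(R_1+R_2) = 10×39/95 = 4.11 V.
Assume saturation: I_D = (k_n/2)(V_GS − V_t)² with V_GS = V_G − I_D·R_S = 4.11 − 2.7·I_D.
Substituting gives 10.2·I_D² − 21.5·I_D + 10.2 = 0, with roots I_D = 0.734 or 1.37 mA.
The root I_D = 1.37 mA gives V_GS = 0.411 V ≤ V_t, so take I_D = 0.734 mA.
Then V_GS = 2.12 V and V_DS = V_DD − I_D(R_D+R_S) = 10 − 0.734×5.4 = 6.04 V.
Saturation requires V_DS ≥ V_GS − V_t = 0.724 V; 6.04 ≥ 0.724 ✓.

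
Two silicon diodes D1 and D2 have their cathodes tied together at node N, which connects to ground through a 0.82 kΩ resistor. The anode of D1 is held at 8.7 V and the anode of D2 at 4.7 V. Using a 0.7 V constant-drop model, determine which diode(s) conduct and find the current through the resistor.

Assume both conduct. Then node N would need to be at both 8.7−0.7 = 8 V and 4.7−0.7 = 4 V, which is impossible.
Assume only D1 conducts: V_N = 8.7 − 0.7 = 8 V, so I_R = 8/0.82 = 9.76 mA.
Check D2: its anode-to-cathode voltage is 4.7 − 8 = -3.3 V < 0.7 V, so it is off. The assumption is consistent.

Only D1 conducts; I_R ≈ 9.8 mA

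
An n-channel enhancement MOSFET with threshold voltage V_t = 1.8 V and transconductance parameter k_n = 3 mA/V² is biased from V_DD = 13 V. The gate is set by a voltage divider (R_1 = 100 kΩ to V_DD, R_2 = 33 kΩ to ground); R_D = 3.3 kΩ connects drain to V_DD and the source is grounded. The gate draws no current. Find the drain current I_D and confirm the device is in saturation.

V_G = V_DD·R_2/(R_1+R_2) = 13×33/133 = 3.23 V. With the source grounded, V_GS = V_G = 3.23 V.
Assume saturation: I_D = (k_n/2)(V_GS − V_t)² = (3/2)×(3.23 − 1.8)² = 1.5×1.43² = 3.05 mA.
V_DS = V_DD − I_D·R_D = 13 − 3.05×3.3 = 2.94 V.
Saturation requires V_DS ≥ V_GS − V_t = 1.43 V; 2.94 ≥ 1.43 ✓.

I_D ≈ 3 mA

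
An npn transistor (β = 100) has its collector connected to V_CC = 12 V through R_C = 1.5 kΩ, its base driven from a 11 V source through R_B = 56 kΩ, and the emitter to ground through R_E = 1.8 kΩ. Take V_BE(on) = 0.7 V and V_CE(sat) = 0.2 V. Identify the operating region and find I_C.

saturation; I_C ≈ 3.5 mA

Assume active: I_B = (11 − 0.7)/(56 + 101×1.8) = 0.0433 mA, I_C = β·I_B = 4.33 mA.
Then V_CE = 12 − 4.33×1.5 − 4.37×1.8 = -2.37 V < 0.2 V — the active assumption fails.
Re-solve with V_CE = 0.2 V. KCL at the emitter: V_E/R_E = (V_BB−0.7−V_E)/R_B + (V_CC−0.2−V_E)/R_C, giving V_E = 6.49 V.
I_C = (V_CC − 0.2 − V_E)/R_C = (11.8 − 6.49)/1.5 = 3.54 mA.
Check: I_B = (10.3 − 6.49)/56 = 0.068 mA, and β·I_B = 6.8 mA > I_C, confirming saturation.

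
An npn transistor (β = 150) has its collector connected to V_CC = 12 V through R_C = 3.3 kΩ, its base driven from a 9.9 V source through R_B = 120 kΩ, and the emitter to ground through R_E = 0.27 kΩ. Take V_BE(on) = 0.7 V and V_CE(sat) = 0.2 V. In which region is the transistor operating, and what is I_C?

Assume active: I_B = (9.9 − 0.7)/(120 + 151×0.27) = 0.0572 mA, I_C = β·I_B = 8.58 mA.
Then V_CE = 12 − 8.58×3.3 − 8.64×0.27 = -18.7 V < 0.2 V — the active assumption fails.
Re-solve with V_CE = 0.2 V. KCL at the emitter: V_E/R_E = (V_BB−0.7−V_E)/R_B + (V_CC−0.2−V_E)/R_C, giving V_E = 0.91 V.
I_C = (V_CC − 0.2 − V_E)/R_C = (11.8 − 0.91)/3.3 = 3.3 mA.
Check: I_B = (9.2 − 0.91)/120 = 0.0691 mA, and β·I_B = 10.4 mA > I_C, confirming saturation.

saturation; I_C ≈ 3.3 mA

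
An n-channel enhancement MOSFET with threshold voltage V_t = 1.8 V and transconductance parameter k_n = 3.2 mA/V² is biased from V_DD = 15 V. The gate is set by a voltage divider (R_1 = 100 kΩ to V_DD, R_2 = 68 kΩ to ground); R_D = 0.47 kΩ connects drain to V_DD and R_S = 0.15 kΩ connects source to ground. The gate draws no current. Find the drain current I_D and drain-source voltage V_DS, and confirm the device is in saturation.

V_G = V_DD·R_2/(R_1+R_2) = 15×68/168 = 6.07 V.
Assume saturation: I_D = (k_n/2)(V_GS − V_t)² with V_GS = V_G − I_D·R_S = 6.07 − 0.15·I_D.
Substituting gives 0.036·I_D² − 3.05·I_D + 29.2 = 0, with roots I_D = 11 or 73.7 mA.
The root I_D = 73.7 mA gives V_GS = -4.99 V ≤ V_t, so take I_D = 11 mA.
Then V_GS = 4.42 V and V_DS = V_DD − I_D(R_D+R_S) = 15 − 11×0.62 = 8.18 V.
Saturation requires V_DS ≥ V_GS − V_t = 2.62 V; 8.18 ≥ 2.62 ✓.

I_D ≈ 11 mA, V_DS ≈ 8.2 V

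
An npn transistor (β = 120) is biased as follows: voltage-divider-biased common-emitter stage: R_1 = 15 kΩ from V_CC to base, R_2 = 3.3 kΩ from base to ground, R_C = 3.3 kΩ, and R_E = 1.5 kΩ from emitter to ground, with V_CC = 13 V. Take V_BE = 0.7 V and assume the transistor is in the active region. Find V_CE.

V_CE ≈ 7.8 V

Thevenize the base divider: V_Th = V_CC·R_2/(R_1+R_2) = 13×3.3/18.3 = 2.34 V, R_Th = R_1‖R_2 = 2.7 kΩ.
Base-emitter loop: V_Th = I_B·R_Th + V_BE + (β+1)I_B·R_E, so I_B = (2.34 − 0.7) / (2.7 + 121×1.5) = 0.00893 mA.
I_C = β·I_B = 120×0.00893 = 1.07 mA, and I_E = (β+1)I_B = 1.08 mA.
V_CE = V_CC − I_C·R_C − I_E·R_E = 13 − 1.07×3.3 − 1.08×1.5 = 7.85 V.
V_CE = 7.85 V > 0.2 V confirms active-region operation.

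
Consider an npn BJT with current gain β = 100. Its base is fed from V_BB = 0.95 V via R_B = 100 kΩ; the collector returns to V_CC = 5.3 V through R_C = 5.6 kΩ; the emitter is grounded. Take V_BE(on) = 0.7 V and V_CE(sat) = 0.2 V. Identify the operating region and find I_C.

Assume active. Base-emitter loop: I_B = (V_BB − V_BE)/R_B = (0.95 − 0.7)/100 = 0.0025 mA.
I_C = β·I_B = 100×0.0025 = 0.25 mA.
V_CE = V_CC − I_C·R_C = 5.3 − 0.25×5.6 = 3.9 V > V_CE(sat), so the active-region assumption holds.

active; I_C ≈ 0.25 mA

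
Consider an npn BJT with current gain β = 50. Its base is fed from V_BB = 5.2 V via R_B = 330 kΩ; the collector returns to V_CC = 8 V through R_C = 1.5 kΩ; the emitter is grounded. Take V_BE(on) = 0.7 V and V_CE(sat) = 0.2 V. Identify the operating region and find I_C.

active; I_C ≈ 0.68 mA

Assume active. Base-emitter loop: I_B = (V_BB − V_BE)/R_B = (5.2 − 0.7)/330 = 0.0136 mA.
I_C = β·I_B = 50×0.0136 = 0.682 mA.
V_CE = V_CC − I_C·R_C = 8 − 0.682×1.5 = 6.98 V > V_CE(sat), so the active-region assumption holds.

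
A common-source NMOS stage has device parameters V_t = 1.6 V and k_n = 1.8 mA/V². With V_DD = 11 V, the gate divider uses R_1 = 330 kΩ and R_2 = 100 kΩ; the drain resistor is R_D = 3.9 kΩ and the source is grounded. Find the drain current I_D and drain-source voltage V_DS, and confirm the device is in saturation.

V_G = V_DD·R_2/(R_1+R_2) = 11×100/430 = 2.56 V. With the source grounded, V_GS = V_G = 2.56 V.
Assume saturation: I_D = (k_n/2)(V_GS − V_t)² = (1.8/2)×(2.56 − 1.6)² = 0.9×0.958² = 0.826 mA.
V_DS = V_DD − I_D·R_D = 11 − 0.826×3.9 = 7.78 V.
Saturation requires V_DS ≥ V_GS − V_t = 0.958 V; 7.78 ≥ 0.958 ✓.

I_D ≈ 0.83 mA, V_DS ≈ 7.8 V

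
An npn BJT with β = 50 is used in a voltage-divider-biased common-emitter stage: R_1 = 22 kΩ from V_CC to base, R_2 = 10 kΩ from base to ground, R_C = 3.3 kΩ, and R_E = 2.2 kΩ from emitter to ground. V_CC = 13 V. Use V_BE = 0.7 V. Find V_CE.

V_CE ≈ 5.2 V

Thevenize the base divider: V_Th = V_CC·R_2/(R_1+R_2) = 13×10/32 = 4.06 V, R_Th = R_1‖R_2 = 6.88 kΩ.
Base-emitter loop: V_Th = I_B·R_Th + V_BE + (β+1)I_B·R_E, so I_B = (4.06 − 0.7) / (6.88 + 51×2.2) = 0.0282 mA.
I_C = β·I_B = 50×0.0282 = 1.41 mA, and I_E = (β+1)I_B = 1.44 mA.
V_CE = V_CC − I_C·R_C − I_E·R_E = 13 − 1.41×3.3 − 1.44×2.2 = 5.17 V.
V_CE = 5.17 V > 0.2 V confirms active-region operation.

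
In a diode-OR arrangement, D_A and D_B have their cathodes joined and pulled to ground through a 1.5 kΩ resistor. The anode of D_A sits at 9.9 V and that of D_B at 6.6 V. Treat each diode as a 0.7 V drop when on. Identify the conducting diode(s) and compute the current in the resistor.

Assume both conduct. Then node N would need to be at both 9.9−0.7 = 9.2 V and 6.6−0.7 = 5.9 V, which is impossible.
Assume only D_A conducts: V_N = 9.9 − 0.7 = 9.2 V, so I_R = 9.2/1.5 = 6.13 mA.
Check D_B: its anode-to-cathode voltage is 6.6 − 9.2 = -2.6 V < 0.7 V, so it is off. The assumption is consistent.

Only D_A conducts; I_R ≈ 6.1 mA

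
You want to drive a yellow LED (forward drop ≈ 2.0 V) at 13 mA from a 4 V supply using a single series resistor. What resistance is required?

The resistor drops V_S − V_D = 4 − 2.0 = 2 V at 13 mA.
R = 2 V / 13 mA = 0.154 kΩ.

R ≈ 0.15 kΩ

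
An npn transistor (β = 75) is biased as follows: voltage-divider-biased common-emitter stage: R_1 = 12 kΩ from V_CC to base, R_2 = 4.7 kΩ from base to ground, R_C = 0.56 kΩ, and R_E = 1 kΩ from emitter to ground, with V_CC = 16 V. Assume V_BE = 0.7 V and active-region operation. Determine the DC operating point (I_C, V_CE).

Thevenize the base divider: V_Th = V_CC·R_2/(R_1+R_2) = 16×4.7/16.7 = 4.5 V, R_Th = R_1‖R_2 = 3.38 kΩ.
Base-emitter loop: V_Th = I_B·R_Th + V_BE + (β+1)I_B·R_E, so I_B = (4.5 − 0.7) / (3.38 + 76×1) = 0.0479 mA.
I_C = β·I_B = 75×0.0479 = 3.59 mA, and I_E = (β+1)I_B = 3.64 mA.
V_CE = V_CC − I_C·R_C − I_E·R_E = 16 − 3.59×0.56 − 3.64×1 = 10.3 V.
V_CE = 10.3 V > 0.2 V confirms active-region operation.

I_C ≈ 3.6 mA, V_CE ≈ 10 V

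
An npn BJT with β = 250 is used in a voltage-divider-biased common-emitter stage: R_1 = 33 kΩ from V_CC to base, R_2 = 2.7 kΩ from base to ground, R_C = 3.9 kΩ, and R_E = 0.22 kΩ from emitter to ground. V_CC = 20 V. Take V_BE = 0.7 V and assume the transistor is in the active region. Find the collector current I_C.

Thevenize the base divider: V_Th = V_CC·R_2/(R_1+R_2) = 20×2.7/35.7 = 1.51 V, R_Th = R_1‖R_2 = 2.5 kΩ.
Base-emitter loop: V_Th = I_B·R_Th + V_BE + (β+1)I_B·R_E, so I_B = (1.51 − 0.7) / (2.5 + 251×0.22) = 0.0141 mA.
I_C = β·I_B = 250×0.0141 = 3.52 mA, and I_E = (β+1)I_B = 3.53 mA.
V_CE = V_CC − I_C·R_C − I_E·R_E = 20 − 3.52×3.9 − 3.53×0.22 = 5.5 V.
V_CE = 5.5 V > 0.2 V confirms active-region operation.

I_C ≈ 3.5 mA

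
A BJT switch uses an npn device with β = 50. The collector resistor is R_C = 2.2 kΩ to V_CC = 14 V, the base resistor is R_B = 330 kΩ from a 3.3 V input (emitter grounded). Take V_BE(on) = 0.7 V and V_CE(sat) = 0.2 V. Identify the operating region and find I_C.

Assume active. Base-emitter loop: I_B = (V_BB − V_BE)/R_B = (3.3 − 0.7)/330 = 0.00788 mA.
I_C = β·I_B = 50×0.00788 = 0.394 mA.
V_CE = V_CC − I_C·R_C = 14 − 0.394×2.2 = 13.1 V > V_CE(sat), so the active-region assumption holds.

active; I_C ≈ 0.39 mA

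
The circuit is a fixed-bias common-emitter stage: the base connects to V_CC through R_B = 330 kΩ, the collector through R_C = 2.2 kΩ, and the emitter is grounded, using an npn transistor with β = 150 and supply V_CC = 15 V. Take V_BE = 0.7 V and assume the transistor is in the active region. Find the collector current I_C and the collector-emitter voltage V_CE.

I_C ≈ 6.5 mA, V_CE ≈ 0.7 V

Base loop: V_CC = I_B·R_B + V_BE, so I_B = (15 − 0.7)/330 kΩ = 0.0433 mA.
In the active region I_C = β·I_B = 150 × 0.0433 = 6.5 mA.
Collector loop: V_CE = V_CC − I_C·R_C = 15 − 6.5×2.2 = 0.7 V.
Since V_CE = 0.7 V > V_CE(sat) ≈ 0.2 V, the transistor is in the active region as assumed.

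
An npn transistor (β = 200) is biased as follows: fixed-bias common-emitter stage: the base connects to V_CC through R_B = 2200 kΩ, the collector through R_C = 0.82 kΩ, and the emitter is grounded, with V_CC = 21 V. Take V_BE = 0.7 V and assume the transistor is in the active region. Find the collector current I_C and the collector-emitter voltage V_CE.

I_C ≈ 1.8 mA, V_CE ≈ 19 V

Base loop: V_CC = I_B·R_B + V_BE, so I_B = (21 − 0.7)/2200 kΩ = 0.00923 mA.
In the active region I_C = β·I_B = 200 × 0.00923 = 1.85 mA.
Collector loop: V_CE = V_CC − I_C·R_C = 21 − 1.85×0.82 = 19.5 V.
Since V_CE = 19.5 V > V_CE(sat) ≈ 0.2 V, the transistor is in the active region as assumed.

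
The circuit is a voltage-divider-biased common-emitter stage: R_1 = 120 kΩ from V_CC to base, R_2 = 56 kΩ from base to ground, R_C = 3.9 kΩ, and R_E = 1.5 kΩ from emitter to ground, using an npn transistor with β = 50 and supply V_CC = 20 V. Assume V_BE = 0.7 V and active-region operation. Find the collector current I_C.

I_C ≈ 2.5 mA

Thevenize the base divider: V_Th = V_CC·R_2/(R_1+R_2) = 20×56/176 = 6.36 V, R_Th = R_1‖R_2 = 38.2 kΩ.
Base-emitter loop: V_Th = I_B·R_Th + V_BE + (β+1)I_B·R_E, so I_B = (6.36 − 0.7) / (38.2 + 51×1.5) = 0.0494 mA.
I_C = β·I_B = 50×0.0494 = 2.47 mA, and I_E = (β+1)I_B = 2.52 mA.
V_CE = V_CC − I_C·R_C − I_E·R_E = 20 − 2.47×3.9 − 2.52×1.5 = 6.59 V.
V_CE = 6.59 V > 0.2 V confirms active-region operation.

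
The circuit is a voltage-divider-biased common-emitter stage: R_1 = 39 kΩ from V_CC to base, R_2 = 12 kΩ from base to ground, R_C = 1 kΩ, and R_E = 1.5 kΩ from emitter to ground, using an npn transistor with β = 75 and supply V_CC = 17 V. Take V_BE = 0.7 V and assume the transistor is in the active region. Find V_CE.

V_CE ≈ 12 V

Thevenize the base divider: V_Th = V_CC·R_2/(R_1+R_2) = 17×12/51 = 4 V, R_Th = R_1‖R_2 = 9.18 kΩ.
Base-emitter loop: V_Th = I_B·R_Th + V_BE + (β+1)I_B·R_E, so I_B = (4 − 0.7) / (9.18 + 76×1.5) = 0.0268 mA.
I_C = β·I_B = 75×0.0268 = 2.01 mA, and I_E = (β+1)I_B = 2.04 mA.
V_CE = V_CC − I_C·R_C − I_E·R_E = 17 − 2.01×1 − 2.04×1.5 = 11.9 V.
V_CE = 11.9 V > 0.2 V confirms active-region operation.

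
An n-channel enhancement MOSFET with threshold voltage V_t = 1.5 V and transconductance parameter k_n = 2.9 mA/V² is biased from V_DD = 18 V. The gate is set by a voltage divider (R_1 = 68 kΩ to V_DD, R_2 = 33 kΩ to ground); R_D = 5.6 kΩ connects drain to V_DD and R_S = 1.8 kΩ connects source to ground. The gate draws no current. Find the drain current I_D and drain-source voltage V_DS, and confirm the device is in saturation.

I_D ≈ 1.8 mA, V_DS ≈ 4.6 V

V_G = V_DD·R_2/(R_1+R_2) = 18×33/101 = 5.88 V.
Assume saturation: I_D = (k_n/2)(V_GS − V_t)² with V_GS = V_G − I_D·R_S = 5.88 − 1.8·I_D.
Substituting gives 4.7·I_D² − 23.9·I_D + 27.8 = 0, with roots I_D = 1.81 or 3.27 mA.
The root I_D = 3.27 mA gives V_GS = -0.00127 V ≤ V_t, so take I_D = 1.81 mA.
Then V_GS = 2.62 V and V_DS = V_DD − I_D(R_D+R_S) = 18 − 1.81×7.4 = 4.59 V.
Saturation requires V_DS ≥ V_GS − V_t = 1.12 V; 4.59 ≥ 1.12 ✓.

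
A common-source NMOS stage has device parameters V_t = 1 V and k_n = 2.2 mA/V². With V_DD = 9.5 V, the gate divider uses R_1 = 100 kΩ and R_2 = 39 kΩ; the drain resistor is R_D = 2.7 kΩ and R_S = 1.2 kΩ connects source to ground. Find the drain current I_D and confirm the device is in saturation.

V_G = V_DD·R_2/(R_1+R_2) = 9.5×39/139 = 2.67 V.
Assume saturation: I_D = (k_n/2)(V_GS − V_t)² with V_GS = V_G − I_D·R_S = 2.67 − 1.2·I_D.
Substituting gives 1.58·I_D² − 5.4·I_D + 3.05 = 0, with roots I_D = 0.716 or 2.69 mA.
The root I_D = 2.69 mA gives V_GS = -0.564 V ≤ V_t, so take I_D = 0.716 mA.
Then V_GS = 1.81 V and V_DS = V_DD − I_D(R_D+R_S) = 9.5 − 0.716×3.9 = 6.71 V.
Saturation requires V_DS ≥ V_GS − V_t = 0.807 V; 6.71 ≥ 0.807 ✓.

I_D ≈ 0.72 mA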